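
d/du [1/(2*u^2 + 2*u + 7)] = 2*(-2*u - 1)/(2*u^2 + 2*u + 7)^2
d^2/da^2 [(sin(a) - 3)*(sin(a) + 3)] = 2*cos(2*a)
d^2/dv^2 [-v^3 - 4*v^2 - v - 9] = -6*v - 8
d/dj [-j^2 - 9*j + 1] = -2*j - 9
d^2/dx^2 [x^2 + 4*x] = 2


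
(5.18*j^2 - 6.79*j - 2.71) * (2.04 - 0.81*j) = -4.1958*j^3 + 16.0671*j^2 - 11.6565*j - 5.5284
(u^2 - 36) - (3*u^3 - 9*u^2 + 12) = -3*u^3 + 10*u^2 - 48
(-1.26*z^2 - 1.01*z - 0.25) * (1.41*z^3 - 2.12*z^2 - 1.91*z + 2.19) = -1.7766*z^5 + 1.2471*z^4 + 4.1953*z^3 - 0.3003*z^2 - 1.7344*z - 0.5475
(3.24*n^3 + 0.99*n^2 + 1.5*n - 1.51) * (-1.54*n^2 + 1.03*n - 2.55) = -4.9896*n^5 + 1.8126*n^4 - 9.5523*n^3 + 1.3459*n^2 - 5.3803*n + 3.8505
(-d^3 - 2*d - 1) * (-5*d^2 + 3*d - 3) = 5*d^5 - 3*d^4 + 13*d^3 - d^2 + 3*d + 3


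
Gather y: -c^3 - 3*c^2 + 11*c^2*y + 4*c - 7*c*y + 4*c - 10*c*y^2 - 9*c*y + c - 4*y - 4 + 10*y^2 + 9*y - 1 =-c^3 - 3*c^2 + 9*c + y^2*(10 - 10*c) + y*(11*c^2 - 16*c + 5) - 5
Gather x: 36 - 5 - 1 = 30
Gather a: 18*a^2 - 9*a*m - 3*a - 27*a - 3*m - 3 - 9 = 18*a^2 + a*(-9*m - 30) - 3*m - 12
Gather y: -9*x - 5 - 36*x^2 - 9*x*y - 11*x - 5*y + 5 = -36*x^2 - 20*x + y*(-9*x - 5)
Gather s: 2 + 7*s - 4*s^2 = -4*s^2 + 7*s + 2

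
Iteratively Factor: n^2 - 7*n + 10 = (n - 5)*(n - 2)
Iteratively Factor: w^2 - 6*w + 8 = (w - 2)*(w - 4)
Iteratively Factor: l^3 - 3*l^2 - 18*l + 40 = (l - 5)*(l^2 + 2*l - 8) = (l - 5)*(l + 4)*(l - 2)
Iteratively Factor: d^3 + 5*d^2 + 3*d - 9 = (d + 3)*(d^2 + 2*d - 3) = (d - 1)*(d + 3)*(d + 3)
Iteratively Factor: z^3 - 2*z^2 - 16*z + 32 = (z - 2)*(z^2 - 16) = (z - 2)*(z + 4)*(z - 4)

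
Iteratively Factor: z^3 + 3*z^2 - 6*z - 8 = (z + 4)*(z^2 - z - 2) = (z - 2)*(z + 4)*(z + 1)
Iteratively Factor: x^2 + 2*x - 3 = (x - 1)*(x + 3)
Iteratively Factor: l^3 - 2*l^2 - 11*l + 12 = (l + 3)*(l^2 - 5*l + 4) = (l - 1)*(l + 3)*(l - 4)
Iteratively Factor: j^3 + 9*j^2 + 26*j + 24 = (j + 4)*(j^2 + 5*j + 6) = (j + 2)*(j + 4)*(j + 3)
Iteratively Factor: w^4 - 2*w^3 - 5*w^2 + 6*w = (w - 3)*(w^3 + w^2 - 2*w) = (w - 3)*(w + 2)*(w^2 - w) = w*(w - 3)*(w + 2)*(w - 1)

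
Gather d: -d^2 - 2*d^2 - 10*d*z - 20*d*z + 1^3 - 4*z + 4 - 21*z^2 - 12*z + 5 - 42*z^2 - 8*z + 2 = -3*d^2 - 30*d*z - 63*z^2 - 24*z + 12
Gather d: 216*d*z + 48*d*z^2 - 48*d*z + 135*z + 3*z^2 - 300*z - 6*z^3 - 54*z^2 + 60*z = d*(48*z^2 + 168*z) - 6*z^3 - 51*z^2 - 105*z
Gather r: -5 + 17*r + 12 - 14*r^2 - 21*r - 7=-14*r^2 - 4*r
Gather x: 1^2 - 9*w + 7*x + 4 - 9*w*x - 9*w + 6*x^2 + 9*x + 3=-18*w + 6*x^2 + x*(16 - 9*w) + 8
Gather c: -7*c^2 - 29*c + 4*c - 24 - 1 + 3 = -7*c^2 - 25*c - 22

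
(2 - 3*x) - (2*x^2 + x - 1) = -2*x^2 - 4*x + 3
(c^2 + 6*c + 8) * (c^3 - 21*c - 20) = c^5 + 6*c^4 - 13*c^3 - 146*c^2 - 288*c - 160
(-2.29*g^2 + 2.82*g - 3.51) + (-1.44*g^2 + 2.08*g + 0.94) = -3.73*g^2 + 4.9*g - 2.57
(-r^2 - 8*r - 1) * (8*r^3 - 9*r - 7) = -8*r^5 - 64*r^4 + r^3 + 79*r^2 + 65*r + 7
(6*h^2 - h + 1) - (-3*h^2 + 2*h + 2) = 9*h^2 - 3*h - 1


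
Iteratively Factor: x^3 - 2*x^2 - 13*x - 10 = (x + 1)*(x^2 - 3*x - 10) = (x - 5)*(x + 1)*(x + 2)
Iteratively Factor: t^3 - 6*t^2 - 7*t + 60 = (t + 3)*(t^2 - 9*t + 20) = (t - 4)*(t + 3)*(t - 5)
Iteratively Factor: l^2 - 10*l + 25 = (l - 5)*(l - 5)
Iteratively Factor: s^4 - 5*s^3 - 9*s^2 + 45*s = (s - 3)*(s^3 - 2*s^2 - 15*s) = s*(s - 3)*(s^2 - 2*s - 15) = s*(s - 5)*(s - 3)*(s + 3)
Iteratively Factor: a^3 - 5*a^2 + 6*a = (a - 2)*(a^2 - 3*a) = (a - 3)*(a - 2)*(a)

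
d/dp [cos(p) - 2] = -sin(p)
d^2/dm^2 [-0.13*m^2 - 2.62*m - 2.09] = -0.260000000000000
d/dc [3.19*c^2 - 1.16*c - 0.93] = 6.38*c - 1.16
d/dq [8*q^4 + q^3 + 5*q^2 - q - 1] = 32*q^3 + 3*q^2 + 10*q - 1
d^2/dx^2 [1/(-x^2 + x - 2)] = 2*(x^2 - x - (2*x - 1)^2 + 2)/(x^2 - x + 2)^3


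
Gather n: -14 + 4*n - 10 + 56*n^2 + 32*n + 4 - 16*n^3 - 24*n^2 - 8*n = -16*n^3 + 32*n^2 + 28*n - 20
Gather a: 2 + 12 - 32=-18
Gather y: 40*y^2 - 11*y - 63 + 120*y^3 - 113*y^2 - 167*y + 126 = 120*y^3 - 73*y^2 - 178*y + 63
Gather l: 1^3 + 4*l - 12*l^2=-12*l^2 + 4*l + 1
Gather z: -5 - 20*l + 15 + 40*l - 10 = 20*l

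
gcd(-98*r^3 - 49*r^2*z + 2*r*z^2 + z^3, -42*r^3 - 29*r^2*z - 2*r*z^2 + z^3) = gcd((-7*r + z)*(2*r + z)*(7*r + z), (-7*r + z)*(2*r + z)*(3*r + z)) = -14*r^2 - 5*r*z + z^2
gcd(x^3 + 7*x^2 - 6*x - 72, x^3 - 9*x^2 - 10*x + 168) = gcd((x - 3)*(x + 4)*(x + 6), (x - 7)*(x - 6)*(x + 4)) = x + 4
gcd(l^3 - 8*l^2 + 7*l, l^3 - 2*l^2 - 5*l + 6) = l - 1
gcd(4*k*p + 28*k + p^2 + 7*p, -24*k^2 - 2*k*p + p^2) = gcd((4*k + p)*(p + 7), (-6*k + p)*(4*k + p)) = 4*k + p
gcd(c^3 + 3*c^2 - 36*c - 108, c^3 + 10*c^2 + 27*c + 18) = c^2 + 9*c + 18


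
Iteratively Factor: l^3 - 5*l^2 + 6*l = (l - 3)*(l^2 - 2*l) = l*(l - 3)*(l - 2)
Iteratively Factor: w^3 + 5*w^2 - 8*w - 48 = (w + 4)*(w^2 + w - 12) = (w - 3)*(w + 4)*(w + 4)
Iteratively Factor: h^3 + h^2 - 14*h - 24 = (h + 2)*(h^2 - h - 12) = (h + 2)*(h + 3)*(h - 4)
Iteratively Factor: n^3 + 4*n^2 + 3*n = (n + 3)*(n^2 + n) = (n + 1)*(n + 3)*(n)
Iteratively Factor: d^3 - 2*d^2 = (d)*(d^2 - 2*d) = d*(d - 2)*(d)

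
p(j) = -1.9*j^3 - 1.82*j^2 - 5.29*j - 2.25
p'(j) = -5.7*j^2 - 3.64*j - 5.29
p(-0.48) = 0.08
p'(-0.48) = -4.86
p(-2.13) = 19.12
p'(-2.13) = -23.40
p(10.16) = -2236.53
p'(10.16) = -630.66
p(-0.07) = -1.89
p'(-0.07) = -5.06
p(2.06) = -37.48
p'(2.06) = -36.98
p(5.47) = -396.61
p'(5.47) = -195.75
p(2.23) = -44.17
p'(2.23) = -41.75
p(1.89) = -31.58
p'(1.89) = -32.53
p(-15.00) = 6080.10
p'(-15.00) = -1233.19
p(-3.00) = 48.54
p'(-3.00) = -45.67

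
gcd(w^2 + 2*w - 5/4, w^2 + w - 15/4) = w + 5/2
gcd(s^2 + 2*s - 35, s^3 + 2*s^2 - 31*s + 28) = s + 7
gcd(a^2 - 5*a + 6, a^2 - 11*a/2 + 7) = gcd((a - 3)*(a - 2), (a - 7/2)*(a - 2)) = a - 2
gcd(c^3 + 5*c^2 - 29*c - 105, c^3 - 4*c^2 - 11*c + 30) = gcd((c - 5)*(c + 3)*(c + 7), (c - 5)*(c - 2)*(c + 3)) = c^2 - 2*c - 15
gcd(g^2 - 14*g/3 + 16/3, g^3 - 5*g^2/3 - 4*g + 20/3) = g - 2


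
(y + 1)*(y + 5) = y^2 + 6*y + 5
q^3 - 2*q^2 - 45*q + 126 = (q - 6)*(q - 3)*(q + 7)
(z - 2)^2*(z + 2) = z^3 - 2*z^2 - 4*z + 8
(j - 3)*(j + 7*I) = j^2 - 3*j + 7*I*j - 21*I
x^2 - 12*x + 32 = (x - 8)*(x - 4)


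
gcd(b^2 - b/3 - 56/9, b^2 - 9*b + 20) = 1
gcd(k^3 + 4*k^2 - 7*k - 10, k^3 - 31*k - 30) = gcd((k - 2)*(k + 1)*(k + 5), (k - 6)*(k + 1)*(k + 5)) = k^2 + 6*k + 5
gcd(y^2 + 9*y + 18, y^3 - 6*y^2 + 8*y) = 1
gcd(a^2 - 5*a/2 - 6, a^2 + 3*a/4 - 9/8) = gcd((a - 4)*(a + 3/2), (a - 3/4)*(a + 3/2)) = a + 3/2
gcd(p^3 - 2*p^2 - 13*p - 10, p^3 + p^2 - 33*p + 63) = 1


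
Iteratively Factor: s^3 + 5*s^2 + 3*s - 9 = (s + 3)*(s^2 + 2*s - 3) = (s + 3)^2*(s - 1)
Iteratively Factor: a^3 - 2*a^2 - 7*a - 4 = (a - 4)*(a^2 + 2*a + 1) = (a - 4)*(a + 1)*(a + 1)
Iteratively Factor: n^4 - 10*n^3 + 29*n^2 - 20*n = (n - 5)*(n^3 - 5*n^2 + 4*n) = (n - 5)*(n - 4)*(n^2 - n) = n*(n - 5)*(n - 4)*(n - 1)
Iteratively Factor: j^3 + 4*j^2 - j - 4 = (j + 4)*(j^2 - 1) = (j - 1)*(j + 4)*(j + 1)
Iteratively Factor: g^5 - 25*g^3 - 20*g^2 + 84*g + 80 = (g + 2)*(g^4 - 2*g^3 - 21*g^2 + 22*g + 40) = (g - 5)*(g + 2)*(g^3 + 3*g^2 - 6*g - 8) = (g - 5)*(g - 2)*(g + 2)*(g^2 + 5*g + 4) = (g - 5)*(g - 2)*(g + 1)*(g + 2)*(g + 4)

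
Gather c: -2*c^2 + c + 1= -2*c^2 + c + 1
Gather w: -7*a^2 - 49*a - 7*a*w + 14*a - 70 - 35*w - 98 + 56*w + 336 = -7*a^2 - 35*a + w*(21 - 7*a) + 168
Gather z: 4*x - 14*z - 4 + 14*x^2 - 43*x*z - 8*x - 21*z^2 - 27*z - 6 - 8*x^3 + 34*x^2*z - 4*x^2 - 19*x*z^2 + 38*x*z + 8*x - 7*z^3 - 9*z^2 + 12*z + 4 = -8*x^3 + 10*x^2 + 4*x - 7*z^3 + z^2*(-19*x - 30) + z*(34*x^2 - 5*x - 29) - 6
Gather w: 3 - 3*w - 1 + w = 2 - 2*w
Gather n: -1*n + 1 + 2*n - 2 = n - 1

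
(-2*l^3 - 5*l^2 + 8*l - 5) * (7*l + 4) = -14*l^4 - 43*l^3 + 36*l^2 - 3*l - 20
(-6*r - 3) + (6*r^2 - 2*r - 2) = 6*r^2 - 8*r - 5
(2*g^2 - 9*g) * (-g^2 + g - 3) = -2*g^4 + 11*g^3 - 15*g^2 + 27*g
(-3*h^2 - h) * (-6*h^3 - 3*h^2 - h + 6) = 18*h^5 + 15*h^4 + 6*h^3 - 17*h^2 - 6*h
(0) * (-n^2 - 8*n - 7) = 0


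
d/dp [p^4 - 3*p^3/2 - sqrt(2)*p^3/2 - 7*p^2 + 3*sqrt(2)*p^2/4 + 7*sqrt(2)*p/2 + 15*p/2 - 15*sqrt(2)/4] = 4*p^3 - 9*p^2/2 - 3*sqrt(2)*p^2/2 - 14*p + 3*sqrt(2)*p/2 + 7*sqrt(2)/2 + 15/2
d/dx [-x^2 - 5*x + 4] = -2*x - 5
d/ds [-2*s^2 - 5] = -4*s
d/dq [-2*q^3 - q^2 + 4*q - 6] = -6*q^2 - 2*q + 4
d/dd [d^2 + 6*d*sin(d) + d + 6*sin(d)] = 6*d*cos(d) + 2*d + 6*sqrt(2)*sin(d + pi/4) + 1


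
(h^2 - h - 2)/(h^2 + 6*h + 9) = (h^2 - h - 2)/(h^2 + 6*h + 9)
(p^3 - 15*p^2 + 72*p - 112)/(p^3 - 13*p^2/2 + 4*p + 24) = 2*(p - 7)/(2*p + 3)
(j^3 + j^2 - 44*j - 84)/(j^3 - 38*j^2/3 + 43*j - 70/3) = 3*(j^2 + 8*j + 12)/(3*j^2 - 17*j + 10)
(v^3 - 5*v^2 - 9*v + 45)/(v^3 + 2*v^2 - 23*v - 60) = (v - 3)/(v + 4)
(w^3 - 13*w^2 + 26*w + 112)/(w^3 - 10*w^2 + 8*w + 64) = (w - 7)/(w - 4)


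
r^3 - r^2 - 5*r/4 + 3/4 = (r - 3/2)*(r - 1/2)*(r + 1)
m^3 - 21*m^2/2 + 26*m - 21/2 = (m - 7)*(m - 3)*(m - 1/2)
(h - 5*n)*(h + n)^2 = h^3 - 3*h^2*n - 9*h*n^2 - 5*n^3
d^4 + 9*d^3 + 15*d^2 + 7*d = d*(d + 1)^2*(d + 7)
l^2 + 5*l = l*(l + 5)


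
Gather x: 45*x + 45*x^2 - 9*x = 45*x^2 + 36*x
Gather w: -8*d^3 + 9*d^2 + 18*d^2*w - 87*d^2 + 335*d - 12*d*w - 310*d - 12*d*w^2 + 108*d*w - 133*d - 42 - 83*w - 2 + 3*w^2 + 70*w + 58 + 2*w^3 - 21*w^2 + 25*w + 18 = -8*d^3 - 78*d^2 - 108*d + 2*w^3 + w^2*(-12*d - 18) + w*(18*d^2 + 96*d + 12) + 32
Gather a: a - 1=a - 1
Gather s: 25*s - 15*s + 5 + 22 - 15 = 10*s + 12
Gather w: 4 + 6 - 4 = 6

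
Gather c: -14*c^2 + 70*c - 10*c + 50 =-14*c^2 + 60*c + 50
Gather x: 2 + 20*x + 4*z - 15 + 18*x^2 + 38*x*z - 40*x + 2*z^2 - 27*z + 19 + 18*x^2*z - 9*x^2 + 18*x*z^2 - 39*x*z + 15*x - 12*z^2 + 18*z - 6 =x^2*(18*z + 9) + x*(18*z^2 - z - 5) - 10*z^2 - 5*z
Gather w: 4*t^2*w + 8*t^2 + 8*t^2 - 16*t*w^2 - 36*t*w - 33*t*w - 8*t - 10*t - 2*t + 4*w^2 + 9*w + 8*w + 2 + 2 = 16*t^2 - 20*t + w^2*(4 - 16*t) + w*(4*t^2 - 69*t + 17) + 4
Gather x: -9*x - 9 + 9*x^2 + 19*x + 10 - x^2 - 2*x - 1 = 8*x^2 + 8*x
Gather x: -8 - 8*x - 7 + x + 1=-7*x - 14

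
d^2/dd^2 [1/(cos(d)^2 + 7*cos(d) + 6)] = (-4*sin(d)^4 + 27*sin(d)^2 + 273*cos(d)/4 - 21*cos(3*d)/4 + 63)/((cos(d) + 1)^3*(cos(d) + 6)^3)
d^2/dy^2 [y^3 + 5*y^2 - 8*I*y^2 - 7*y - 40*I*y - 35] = 6*y + 10 - 16*I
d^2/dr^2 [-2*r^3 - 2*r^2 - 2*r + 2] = -12*r - 4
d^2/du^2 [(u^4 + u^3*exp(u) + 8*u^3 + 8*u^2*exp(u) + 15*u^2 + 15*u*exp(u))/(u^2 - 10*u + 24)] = (u^7*exp(u) - 10*u^6*exp(u) + 2*u^6 - 57*u^5*exp(u) - 60*u^5 + 806*u^4*exp(u) + 744*u^4 - 434*u^3*exp(u) - 2324*u^3 - 13248*u^2*exp(u) - 6768*u^2 + 21168*u*exp(u) + 27648*u + 33696*exp(u) + 17280)/(u^6 - 30*u^5 + 372*u^4 - 2440*u^3 + 8928*u^2 - 17280*u + 13824)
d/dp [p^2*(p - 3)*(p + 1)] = 2*p*(2*p^2 - 3*p - 3)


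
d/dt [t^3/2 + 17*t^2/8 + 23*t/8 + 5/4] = 3*t^2/2 + 17*t/4 + 23/8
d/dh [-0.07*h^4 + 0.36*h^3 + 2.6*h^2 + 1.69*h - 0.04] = -0.28*h^3 + 1.08*h^2 + 5.2*h + 1.69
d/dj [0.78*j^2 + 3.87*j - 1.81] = 1.56*j + 3.87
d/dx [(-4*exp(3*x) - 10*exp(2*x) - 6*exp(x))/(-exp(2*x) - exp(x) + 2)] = 4*(exp(4*x) + 2*exp(3*x) - 5*exp(2*x) - 10*exp(x) - 3)*exp(x)/(exp(4*x) + 2*exp(3*x) - 3*exp(2*x) - 4*exp(x) + 4)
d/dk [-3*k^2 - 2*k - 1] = -6*k - 2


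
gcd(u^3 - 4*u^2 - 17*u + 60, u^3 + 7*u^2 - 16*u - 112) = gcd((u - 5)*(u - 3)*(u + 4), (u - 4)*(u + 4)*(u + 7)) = u + 4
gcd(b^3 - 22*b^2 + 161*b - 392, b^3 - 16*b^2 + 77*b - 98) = b^2 - 14*b + 49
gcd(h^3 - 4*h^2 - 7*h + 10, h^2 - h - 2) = 1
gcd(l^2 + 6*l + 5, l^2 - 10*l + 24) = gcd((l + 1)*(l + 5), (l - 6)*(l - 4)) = 1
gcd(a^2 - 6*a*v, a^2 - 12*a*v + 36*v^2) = -a + 6*v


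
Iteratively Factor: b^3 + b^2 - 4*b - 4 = (b + 2)*(b^2 - b - 2) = (b + 1)*(b + 2)*(b - 2)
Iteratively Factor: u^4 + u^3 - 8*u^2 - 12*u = (u)*(u^3 + u^2 - 8*u - 12) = u*(u - 3)*(u^2 + 4*u + 4) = u*(u - 3)*(u + 2)*(u + 2)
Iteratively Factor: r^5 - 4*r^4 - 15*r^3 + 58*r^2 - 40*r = (r)*(r^4 - 4*r^3 - 15*r^2 + 58*r - 40) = r*(r - 1)*(r^3 - 3*r^2 - 18*r + 40) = r*(r - 1)*(r + 4)*(r^2 - 7*r + 10) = r*(r - 2)*(r - 1)*(r + 4)*(r - 5)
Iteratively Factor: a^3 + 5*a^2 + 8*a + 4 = (a + 2)*(a^2 + 3*a + 2) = (a + 2)^2*(a + 1)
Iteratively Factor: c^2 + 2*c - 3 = (c + 3)*(c - 1)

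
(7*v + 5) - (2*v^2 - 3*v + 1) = -2*v^2 + 10*v + 4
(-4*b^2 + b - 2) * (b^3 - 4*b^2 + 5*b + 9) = -4*b^5 + 17*b^4 - 26*b^3 - 23*b^2 - b - 18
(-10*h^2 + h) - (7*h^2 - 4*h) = -17*h^2 + 5*h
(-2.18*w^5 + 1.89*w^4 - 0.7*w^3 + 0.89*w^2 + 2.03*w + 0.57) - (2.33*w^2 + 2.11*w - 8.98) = -2.18*w^5 + 1.89*w^4 - 0.7*w^3 - 1.44*w^2 - 0.0800000000000001*w + 9.55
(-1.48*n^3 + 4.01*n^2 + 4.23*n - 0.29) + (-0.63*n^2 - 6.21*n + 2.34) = -1.48*n^3 + 3.38*n^2 - 1.98*n + 2.05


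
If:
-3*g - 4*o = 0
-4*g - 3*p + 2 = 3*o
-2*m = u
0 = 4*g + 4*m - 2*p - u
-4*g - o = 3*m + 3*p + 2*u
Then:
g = -64/85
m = 74/85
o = 48/85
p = 94/85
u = -148/85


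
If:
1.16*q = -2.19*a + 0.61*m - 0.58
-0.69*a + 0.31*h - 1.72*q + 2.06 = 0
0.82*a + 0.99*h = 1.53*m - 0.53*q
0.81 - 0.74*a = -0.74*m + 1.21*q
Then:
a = -0.98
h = 1.21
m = 0.88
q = 1.81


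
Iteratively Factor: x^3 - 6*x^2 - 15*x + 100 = (x - 5)*(x^2 - x - 20) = (x - 5)^2*(x + 4)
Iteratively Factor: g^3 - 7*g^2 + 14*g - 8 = (g - 1)*(g^2 - 6*g + 8) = (g - 2)*(g - 1)*(g - 4)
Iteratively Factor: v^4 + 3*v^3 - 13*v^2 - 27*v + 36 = (v - 1)*(v^3 + 4*v^2 - 9*v - 36) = (v - 1)*(v + 3)*(v^2 + v - 12) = (v - 1)*(v + 3)*(v + 4)*(v - 3)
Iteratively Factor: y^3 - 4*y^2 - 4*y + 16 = (y - 4)*(y^2 - 4) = (y - 4)*(y + 2)*(y - 2)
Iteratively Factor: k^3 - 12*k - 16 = (k + 2)*(k^2 - 2*k - 8) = (k - 4)*(k + 2)*(k + 2)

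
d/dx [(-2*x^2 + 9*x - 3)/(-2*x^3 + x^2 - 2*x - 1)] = (-4*x^4 + 36*x^3 - 23*x^2 + 10*x - 15)/(4*x^6 - 4*x^5 + 9*x^4 + 2*x^2 + 4*x + 1)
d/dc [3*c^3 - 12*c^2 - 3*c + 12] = 9*c^2 - 24*c - 3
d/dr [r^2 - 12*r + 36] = 2*r - 12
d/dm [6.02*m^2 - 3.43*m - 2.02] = 12.04*m - 3.43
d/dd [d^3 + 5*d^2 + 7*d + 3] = 3*d^2 + 10*d + 7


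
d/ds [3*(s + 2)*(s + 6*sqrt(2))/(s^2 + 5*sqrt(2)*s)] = 3*(-2*s^2 - sqrt(2)*s^2 - 24*sqrt(2)*s - 120)/(s^2*(s^2 + 10*sqrt(2)*s + 50))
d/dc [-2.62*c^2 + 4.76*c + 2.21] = 4.76 - 5.24*c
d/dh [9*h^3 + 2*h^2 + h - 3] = 27*h^2 + 4*h + 1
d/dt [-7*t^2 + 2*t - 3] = 2 - 14*t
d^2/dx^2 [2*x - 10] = 0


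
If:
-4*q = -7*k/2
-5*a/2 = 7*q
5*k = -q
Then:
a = 0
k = 0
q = 0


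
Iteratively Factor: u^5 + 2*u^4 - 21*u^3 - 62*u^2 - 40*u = (u)*(u^4 + 2*u^3 - 21*u^2 - 62*u - 40) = u*(u + 1)*(u^3 + u^2 - 22*u - 40) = u*(u - 5)*(u + 1)*(u^2 + 6*u + 8) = u*(u - 5)*(u + 1)*(u + 4)*(u + 2)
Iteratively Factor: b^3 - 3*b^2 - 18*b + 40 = (b - 5)*(b^2 + 2*b - 8) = (b - 5)*(b + 4)*(b - 2)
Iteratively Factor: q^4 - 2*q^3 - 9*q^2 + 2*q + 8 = (q + 1)*(q^3 - 3*q^2 - 6*q + 8) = (q + 1)*(q + 2)*(q^2 - 5*q + 4) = (q - 4)*(q + 1)*(q + 2)*(q - 1)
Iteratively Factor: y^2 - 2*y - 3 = (y - 3)*(y + 1)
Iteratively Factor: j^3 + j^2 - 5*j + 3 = (j - 1)*(j^2 + 2*j - 3) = (j - 1)^2*(j + 3)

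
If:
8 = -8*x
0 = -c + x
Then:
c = -1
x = -1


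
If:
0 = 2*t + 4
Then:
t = -2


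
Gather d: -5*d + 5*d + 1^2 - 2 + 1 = 0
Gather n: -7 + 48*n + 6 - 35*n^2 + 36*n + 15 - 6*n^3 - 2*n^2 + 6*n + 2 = -6*n^3 - 37*n^2 + 90*n + 16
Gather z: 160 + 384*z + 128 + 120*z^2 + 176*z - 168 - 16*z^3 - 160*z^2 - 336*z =-16*z^3 - 40*z^2 + 224*z + 120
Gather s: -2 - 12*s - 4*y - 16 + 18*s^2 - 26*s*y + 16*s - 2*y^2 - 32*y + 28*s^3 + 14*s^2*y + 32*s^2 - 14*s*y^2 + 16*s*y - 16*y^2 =28*s^3 + s^2*(14*y + 50) + s*(-14*y^2 - 10*y + 4) - 18*y^2 - 36*y - 18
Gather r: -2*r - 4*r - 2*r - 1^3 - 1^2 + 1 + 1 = -8*r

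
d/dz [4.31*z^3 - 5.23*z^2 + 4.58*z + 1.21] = 12.93*z^2 - 10.46*z + 4.58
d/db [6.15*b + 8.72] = 6.15000000000000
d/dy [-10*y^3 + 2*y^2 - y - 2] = -30*y^2 + 4*y - 1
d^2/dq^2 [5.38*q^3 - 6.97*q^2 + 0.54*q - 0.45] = 32.28*q - 13.94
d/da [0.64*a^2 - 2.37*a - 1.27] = 1.28*a - 2.37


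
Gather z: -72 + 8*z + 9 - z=7*z - 63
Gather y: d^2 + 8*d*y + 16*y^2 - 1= d^2 + 8*d*y + 16*y^2 - 1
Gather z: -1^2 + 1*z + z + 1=2*z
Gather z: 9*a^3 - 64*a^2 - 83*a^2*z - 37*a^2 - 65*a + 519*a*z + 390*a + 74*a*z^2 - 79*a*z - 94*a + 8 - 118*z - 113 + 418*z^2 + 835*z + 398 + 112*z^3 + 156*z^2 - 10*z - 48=9*a^3 - 101*a^2 + 231*a + 112*z^3 + z^2*(74*a + 574) + z*(-83*a^2 + 440*a + 707) + 245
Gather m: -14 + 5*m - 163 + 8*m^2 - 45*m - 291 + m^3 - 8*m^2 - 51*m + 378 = m^3 - 91*m - 90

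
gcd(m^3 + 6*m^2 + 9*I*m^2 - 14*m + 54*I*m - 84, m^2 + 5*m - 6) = m + 6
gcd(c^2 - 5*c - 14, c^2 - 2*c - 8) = c + 2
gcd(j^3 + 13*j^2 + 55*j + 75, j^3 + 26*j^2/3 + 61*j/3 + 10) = j^2 + 8*j + 15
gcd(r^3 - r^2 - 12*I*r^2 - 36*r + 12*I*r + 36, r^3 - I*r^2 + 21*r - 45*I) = 1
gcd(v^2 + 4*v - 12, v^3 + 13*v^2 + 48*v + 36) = v + 6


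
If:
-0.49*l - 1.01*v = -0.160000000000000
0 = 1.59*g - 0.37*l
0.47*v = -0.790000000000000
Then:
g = 0.88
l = 3.79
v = -1.68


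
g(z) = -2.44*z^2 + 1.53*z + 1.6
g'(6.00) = -27.75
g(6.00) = -77.06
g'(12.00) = -57.03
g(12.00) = -331.40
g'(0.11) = 0.99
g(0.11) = 1.74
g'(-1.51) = 8.90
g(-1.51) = -6.27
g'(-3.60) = 19.10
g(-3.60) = -35.53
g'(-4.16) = 21.83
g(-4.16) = -46.99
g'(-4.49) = 23.44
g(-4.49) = -54.46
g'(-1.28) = 7.78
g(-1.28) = -4.36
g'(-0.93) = 6.07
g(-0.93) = -1.93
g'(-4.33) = 22.66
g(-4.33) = -50.77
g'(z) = 1.53 - 4.88*z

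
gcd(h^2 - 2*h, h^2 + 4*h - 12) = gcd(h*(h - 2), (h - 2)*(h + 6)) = h - 2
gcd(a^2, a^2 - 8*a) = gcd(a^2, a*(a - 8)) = a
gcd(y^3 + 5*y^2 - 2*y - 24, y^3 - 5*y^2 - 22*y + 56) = y^2 + 2*y - 8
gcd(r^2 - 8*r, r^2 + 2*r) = r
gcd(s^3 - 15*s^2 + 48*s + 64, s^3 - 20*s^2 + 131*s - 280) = s - 8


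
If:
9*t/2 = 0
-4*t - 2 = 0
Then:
No Solution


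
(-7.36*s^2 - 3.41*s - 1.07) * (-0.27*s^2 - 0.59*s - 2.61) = 1.9872*s^4 + 5.2631*s^3 + 21.5104*s^2 + 9.5314*s + 2.7927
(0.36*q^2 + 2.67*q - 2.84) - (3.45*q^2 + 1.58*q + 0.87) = -3.09*q^2 + 1.09*q - 3.71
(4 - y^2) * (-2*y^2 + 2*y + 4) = 2*y^4 - 2*y^3 - 12*y^2 + 8*y + 16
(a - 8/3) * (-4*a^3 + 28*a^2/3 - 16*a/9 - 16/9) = -4*a^4 + 20*a^3 - 80*a^2/3 + 80*a/27 + 128/27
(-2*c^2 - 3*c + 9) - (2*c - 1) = -2*c^2 - 5*c + 10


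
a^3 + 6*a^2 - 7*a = a*(a - 1)*(a + 7)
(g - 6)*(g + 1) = g^2 - 5*g - 6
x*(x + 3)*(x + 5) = x^3 + 8*x^2 + 15*x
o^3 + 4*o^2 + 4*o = o*(o + 2)^2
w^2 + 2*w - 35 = (w - 5)*(w + 7)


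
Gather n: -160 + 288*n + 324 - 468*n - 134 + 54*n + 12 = 42 - 126*n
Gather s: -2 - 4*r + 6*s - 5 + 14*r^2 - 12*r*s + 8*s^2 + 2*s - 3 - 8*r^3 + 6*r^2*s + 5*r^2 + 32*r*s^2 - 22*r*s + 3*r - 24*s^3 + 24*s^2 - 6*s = -8*r^3 + 19*r^2 - r - 24*s^3 + s^2*(32*r + 32) + s*(6*r^2 - 34*r + 2) - 10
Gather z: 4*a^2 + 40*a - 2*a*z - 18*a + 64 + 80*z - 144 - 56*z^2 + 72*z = 4*a^2 + 22*a - 56*z^2 + z*(152 - 2*a) - 80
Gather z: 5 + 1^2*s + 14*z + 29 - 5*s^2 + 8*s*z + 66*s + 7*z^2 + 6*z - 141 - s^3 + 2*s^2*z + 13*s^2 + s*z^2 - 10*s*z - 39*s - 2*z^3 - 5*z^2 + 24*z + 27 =-s^3 + 8*s^2 + 28*s - 2*z^3 + z^2*(s + 2) + z*(2*s^2 - 2*s + 44) - 80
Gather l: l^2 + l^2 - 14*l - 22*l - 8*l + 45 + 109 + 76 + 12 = 2*l^2 - 44*l + 242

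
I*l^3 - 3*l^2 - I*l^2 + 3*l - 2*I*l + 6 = (l - 2)*(l + 3*I)*(I*l + I)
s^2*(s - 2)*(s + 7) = s^4 + 5*s^3 - 14*s^2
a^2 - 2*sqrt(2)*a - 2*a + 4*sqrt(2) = (a - 2)*(a - 2*sqrt(2))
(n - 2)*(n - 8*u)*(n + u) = n^3 - 7*n^2*u - 2*n^2 - 8*n*u^2 + 14*n*u + 16*u^2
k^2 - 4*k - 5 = (k - 5)*(k + 1)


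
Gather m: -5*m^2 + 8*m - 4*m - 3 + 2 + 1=-5*m^2 + 4*m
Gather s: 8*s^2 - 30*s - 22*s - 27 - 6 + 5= 8*s^2 - 52*s - 28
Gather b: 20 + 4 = 24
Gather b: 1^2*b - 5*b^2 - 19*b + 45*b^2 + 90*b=40*b^2 + 72*b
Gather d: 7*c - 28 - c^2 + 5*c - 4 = -c^2 + 12*c - 32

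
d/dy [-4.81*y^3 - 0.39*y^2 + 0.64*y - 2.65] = -14.43*y^2 - 0.78*y + 0.64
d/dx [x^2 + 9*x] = 2*x + 9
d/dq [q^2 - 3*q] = 2*q - 3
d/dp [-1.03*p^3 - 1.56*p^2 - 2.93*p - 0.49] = -3.09*p^2 - 3.12*p - 2.93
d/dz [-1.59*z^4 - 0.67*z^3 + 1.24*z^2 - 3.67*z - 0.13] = -6.36*z^3 - 2.01*z^2 + 2.48*z - 3.67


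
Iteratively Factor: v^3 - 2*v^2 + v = (v - 1)*(v^2 - v) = (v - 1)^2*(v)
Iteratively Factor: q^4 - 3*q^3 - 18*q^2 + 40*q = (q - 2)*(q^3 - q^2 - 20*q) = q*(q - 2)*(q^2 - q - 20) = q*(q - 5)*(q - 2)*(q + 4)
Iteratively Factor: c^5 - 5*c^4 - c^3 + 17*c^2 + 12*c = (c - 3)*(c^4 - 2*c^3 - 7*c^2 - 4*c) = (c - 4)*(c - 3)*(c^3 + 2*c^2 + c) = (c - 4)*(c - 3)*(c + 1)*(c^2 + c) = c*(c - 4)*(c - 3)*(c + 1)*(c + 1)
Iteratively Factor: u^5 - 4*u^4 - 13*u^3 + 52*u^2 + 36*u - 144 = (u + 2)*(u^4 - 6*u^3 - u^2 + 54*u - 72) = (u - 2)*(u + 2)*(u^3 - 4*u^2 - 9*u + 36) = (u - 2)*(u + 2)*(u + 3)*(u^2 - 7*u + 12) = (u - 3)*(u - 2)*(u + 2)*(u + 3)*(u - 4)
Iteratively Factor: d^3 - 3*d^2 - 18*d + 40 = (d - 5)*(d^2 + 2*d - 8) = (d - 5)*(d - 2)*(d + 4)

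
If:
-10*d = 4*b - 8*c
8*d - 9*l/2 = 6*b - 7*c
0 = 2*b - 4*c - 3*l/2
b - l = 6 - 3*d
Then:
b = 2286/571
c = 1368/571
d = 180/571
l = -600/571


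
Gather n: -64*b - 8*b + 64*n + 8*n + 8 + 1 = -72*b + 72*n + 9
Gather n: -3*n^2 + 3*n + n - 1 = -3*n^2 + 4*n - 1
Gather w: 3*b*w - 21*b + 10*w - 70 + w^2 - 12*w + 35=-21*b + w^2 + w*(3*b - 2) - 35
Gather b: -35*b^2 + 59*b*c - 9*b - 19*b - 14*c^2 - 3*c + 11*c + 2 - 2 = -35*b^2 + b*(59*c - 28) - 14*c^2 + 8*c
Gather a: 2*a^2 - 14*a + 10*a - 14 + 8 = 2*a^2 - 4*a - 6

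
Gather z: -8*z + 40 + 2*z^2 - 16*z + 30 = 2*z^2 - 24*z + 70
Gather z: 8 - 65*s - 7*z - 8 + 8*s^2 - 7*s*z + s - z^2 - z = 8*s^2 - 64*s - z^2 + z*(-7*s - 8)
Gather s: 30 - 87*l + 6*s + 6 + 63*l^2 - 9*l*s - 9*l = 63*l^2 - 96*l + s*(6 - 9*l) + 36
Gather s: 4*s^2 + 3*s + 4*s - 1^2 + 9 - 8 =4*s^2 + 7*s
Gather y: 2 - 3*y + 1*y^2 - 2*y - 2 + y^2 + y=2*y^2 - 4*y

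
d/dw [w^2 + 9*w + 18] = 2*w + 9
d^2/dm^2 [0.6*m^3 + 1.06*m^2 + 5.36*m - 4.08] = 3.6*m + 2.12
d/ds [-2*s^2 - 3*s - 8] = -4*s - 3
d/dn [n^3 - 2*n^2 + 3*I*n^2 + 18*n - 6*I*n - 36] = 3*n^2 + n*(-4 + 6*I) + 18 - 6*I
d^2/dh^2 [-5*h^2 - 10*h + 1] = -10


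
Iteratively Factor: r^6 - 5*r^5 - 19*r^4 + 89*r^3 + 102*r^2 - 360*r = (r + 3)*(r^5 - 8*r^4 + 5*r^3 + 74*r^2 - 120*r) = (r - 2)*(r + 3)*(r^4 - 6*r^3 - 7*r^2 + 60*r) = (r - 4)*(r - 2)*(r + 3)*(r^3 - 2*r^2 - 15*r) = (r - 5)*(r - 4)*(r - 2)*(r + 3)*(r^2 + 3*r) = r*(r - 5)*(r - 4)*(r - 2)*(r + 3)*(r + 3)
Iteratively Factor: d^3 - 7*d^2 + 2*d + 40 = (d - 4)*(d^2 - 3*d - 10) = (d - 5)*(d - 4)*(d + 2)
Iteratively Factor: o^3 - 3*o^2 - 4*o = (o)*(o^2 - 3*o - 4) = o*(o - 4)*(o + 1)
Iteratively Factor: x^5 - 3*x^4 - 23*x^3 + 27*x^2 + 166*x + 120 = (x + 2)*(x^4 - 5*x^3 - 13*x^2 + 53*x + 60) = (x + 1)*(x + 2)*(x^3 - 6*x^2 - 7*x + 60) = (x - 4)*(x + 1)*(x + 2)*(x^2 - 2*x - 15) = (x - 4)*(x + 1)*(x + 2)*(x + 3)*(x - 5)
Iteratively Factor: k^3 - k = (k - 1)*(k^2 + k) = (k - 1)*(k + 1)*(k)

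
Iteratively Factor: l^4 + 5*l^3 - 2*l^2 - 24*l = (l + 4)*(l^3 + l^2 - 6*l) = (l + 3)*(l + 4)*(l^2 - 2*l) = l*(l + 3)*(l + 4)*(l - 2)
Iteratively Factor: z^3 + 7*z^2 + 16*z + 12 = (z + 2)*(z^2 + 5*z + 6) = (z + 2)*(z + 3)*(z + 2)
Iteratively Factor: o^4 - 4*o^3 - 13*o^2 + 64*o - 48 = (o - 1)*(o^3 - 3*o^2 - 16*o + 48) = (o - 1)*(o + 4)*(o^2 - 7*o + 12) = (o - 4)*(o - 1)*(o + 4)*(o - 3)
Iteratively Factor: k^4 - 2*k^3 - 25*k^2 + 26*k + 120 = (k + 4)*(k^3 - 6*k^2 - k + 30) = (k + 2)*(k + 4)*(k^2 - 8*k + 15) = (k - 3)*(k + 2)*(k + 4)*(k - 5)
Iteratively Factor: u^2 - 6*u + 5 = (u - 5)*(u - 1)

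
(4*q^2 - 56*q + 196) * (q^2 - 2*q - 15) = 4*q^4 - 64*q^3 + 248*q^2 + 448*q - 2940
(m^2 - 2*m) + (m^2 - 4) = 2*m^2 - 2*m - 4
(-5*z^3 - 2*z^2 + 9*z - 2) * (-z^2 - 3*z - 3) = 5*z^5 + 17*z^4 + 12*z^3 - 19*z^2 - 21*z + 6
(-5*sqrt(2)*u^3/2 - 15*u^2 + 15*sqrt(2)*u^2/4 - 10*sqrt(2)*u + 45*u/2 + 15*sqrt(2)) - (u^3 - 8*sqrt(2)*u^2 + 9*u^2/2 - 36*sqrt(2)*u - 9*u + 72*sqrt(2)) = -5*sqrt(2)*u^3/2 - u^3 - 39*u^2/2 + 47*sqrt(2)*u^2/4 + 63*u/2 + 26*sqrt(2)*u - 57*sqrt(2)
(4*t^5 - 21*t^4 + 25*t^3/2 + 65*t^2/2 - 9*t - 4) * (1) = 4*t^5 - 21*t^4 + 25*t^3/2 + 65*t^2/2 - 9*t - 4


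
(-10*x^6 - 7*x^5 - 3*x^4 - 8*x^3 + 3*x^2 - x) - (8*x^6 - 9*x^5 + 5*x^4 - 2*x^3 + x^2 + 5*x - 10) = -18*x^6 + 2*x^5 - 8*x^4 - 6*x^3 + 2*x^2 - 6*x + 10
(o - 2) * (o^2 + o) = o^3 - o^2 - 2*o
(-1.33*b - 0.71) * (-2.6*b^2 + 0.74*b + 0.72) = 3.458*b^3 + 0.8618*b^2 - 1.483*b - 0.5112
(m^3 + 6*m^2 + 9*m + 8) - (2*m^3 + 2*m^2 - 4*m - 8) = -m^3 + 4*m^2 + 13*m + 16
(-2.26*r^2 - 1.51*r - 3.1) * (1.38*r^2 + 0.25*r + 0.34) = -3.1188*r^4 - 2.6488*r^3 - 5.4239*r^2 - 1.2884*r - 1.054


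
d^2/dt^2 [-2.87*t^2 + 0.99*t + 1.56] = -5.74000000000000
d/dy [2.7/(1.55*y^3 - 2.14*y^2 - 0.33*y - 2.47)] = (-12.555*y^2 + 11.556*y + 0.891)/(-1.55*y^3 + 2.14*y^2 + 0.33*y + 2.47)^2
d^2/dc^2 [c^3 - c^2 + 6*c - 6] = 6*c - 2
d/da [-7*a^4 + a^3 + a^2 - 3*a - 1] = -28*a^3 + 3*a^2 + 2*a - 3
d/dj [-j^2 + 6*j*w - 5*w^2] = -2*j + 6*w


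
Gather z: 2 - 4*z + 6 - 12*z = 8 - 16*z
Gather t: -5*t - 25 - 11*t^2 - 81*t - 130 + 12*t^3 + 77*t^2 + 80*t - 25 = 12*t^3 + 66*t^2 - 6*t - 180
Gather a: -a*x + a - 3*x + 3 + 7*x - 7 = a*(1 - x) + 4*x - 4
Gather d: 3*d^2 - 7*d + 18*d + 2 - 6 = 3*d^2 + 11*d - 4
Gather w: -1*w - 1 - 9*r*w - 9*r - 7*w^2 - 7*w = -9*r - 7*w^2 + w*(-9*r - 8) - 1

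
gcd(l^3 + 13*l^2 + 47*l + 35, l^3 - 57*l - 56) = l^2 + 8*l + 7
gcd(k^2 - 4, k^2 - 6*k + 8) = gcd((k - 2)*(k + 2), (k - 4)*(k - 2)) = k - 2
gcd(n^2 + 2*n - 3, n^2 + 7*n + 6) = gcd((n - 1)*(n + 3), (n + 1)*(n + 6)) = 1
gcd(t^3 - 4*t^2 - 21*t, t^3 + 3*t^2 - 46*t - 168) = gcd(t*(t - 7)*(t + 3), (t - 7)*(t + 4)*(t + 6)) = t - 7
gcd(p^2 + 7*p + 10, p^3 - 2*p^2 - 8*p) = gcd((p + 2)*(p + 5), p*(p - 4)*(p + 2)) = p + 2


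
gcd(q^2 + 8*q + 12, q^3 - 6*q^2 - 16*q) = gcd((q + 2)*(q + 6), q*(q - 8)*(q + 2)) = q + 2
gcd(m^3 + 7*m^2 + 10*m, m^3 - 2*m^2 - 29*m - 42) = m + 2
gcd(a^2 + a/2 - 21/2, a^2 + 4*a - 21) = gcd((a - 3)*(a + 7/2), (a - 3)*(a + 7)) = a - 3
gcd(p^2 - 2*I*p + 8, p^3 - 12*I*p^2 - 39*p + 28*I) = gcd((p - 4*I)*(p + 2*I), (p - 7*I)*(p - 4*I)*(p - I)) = p - 4*I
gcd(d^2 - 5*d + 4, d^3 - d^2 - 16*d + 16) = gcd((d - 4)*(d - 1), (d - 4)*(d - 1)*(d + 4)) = d^2 - 5*d + 4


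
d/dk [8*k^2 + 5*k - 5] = 16*k + 5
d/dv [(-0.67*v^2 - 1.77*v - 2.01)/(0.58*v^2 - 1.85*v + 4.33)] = (2.2661*v^2 - 3.4706*v - 11.3826)/(0.3364*v^4 - 2.146*v^3 + 8.4453*v^2 - 16.021*v + 18.7489)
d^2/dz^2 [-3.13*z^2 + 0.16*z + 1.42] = -6.26000000000000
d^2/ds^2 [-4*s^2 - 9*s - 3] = -8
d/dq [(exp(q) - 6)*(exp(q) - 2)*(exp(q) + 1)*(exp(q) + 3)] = (4*exp(3*q) - 12*exp(2*q) - 34*exp(q) + 24)*exp(q)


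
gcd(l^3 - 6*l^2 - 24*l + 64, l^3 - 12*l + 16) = l^2 + 2*l - 8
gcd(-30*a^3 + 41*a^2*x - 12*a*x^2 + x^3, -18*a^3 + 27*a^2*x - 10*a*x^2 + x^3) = 6*a^2 - 7*a*x + x^2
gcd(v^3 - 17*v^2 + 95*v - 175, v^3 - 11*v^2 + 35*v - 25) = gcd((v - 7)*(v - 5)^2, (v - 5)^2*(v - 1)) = v^2 - 10*v + 25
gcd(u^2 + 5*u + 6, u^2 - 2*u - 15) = u + 3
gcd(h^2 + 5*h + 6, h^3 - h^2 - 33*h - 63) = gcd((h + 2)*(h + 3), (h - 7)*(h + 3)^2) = h + 3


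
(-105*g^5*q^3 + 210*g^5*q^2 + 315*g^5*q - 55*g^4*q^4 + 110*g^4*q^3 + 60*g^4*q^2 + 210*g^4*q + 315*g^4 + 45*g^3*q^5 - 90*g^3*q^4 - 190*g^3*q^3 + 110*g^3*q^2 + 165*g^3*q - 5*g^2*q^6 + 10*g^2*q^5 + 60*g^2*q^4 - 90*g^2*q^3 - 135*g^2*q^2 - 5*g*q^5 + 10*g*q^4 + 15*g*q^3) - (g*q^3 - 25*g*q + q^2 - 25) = -105*g^5*q^3 + 210*g^5*q^2 + 315*g^5*q - 55*g^4*q^4 + 110*g^4*q^3 + 60*g^4*q^2 + 210*g^4*q + 315*g^4 + 45*g^3*q^5 - 90*g^3*q^4 - 190*g^3*q^3 + 110*g^3*q^2 + 165*g^3*q - 5*g^2*q^6 + 10*g^2*q^5 + 60*g^2*q^4 - 90*g^2*q^3 - 135*g^2*q^2 - 5*g*q^5 + 10*g*q^4 + 14*g*q^3 + 25*g*q - q^2 + 25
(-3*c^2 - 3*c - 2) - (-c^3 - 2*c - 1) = c^3 - 3*c^2 - c - 1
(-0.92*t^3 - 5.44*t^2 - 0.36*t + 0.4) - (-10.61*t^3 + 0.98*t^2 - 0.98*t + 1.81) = 9.69*t^3 - 6.42*t^2 + 0.62*t - 1.41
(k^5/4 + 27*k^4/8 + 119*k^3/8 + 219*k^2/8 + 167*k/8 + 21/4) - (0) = k^5/4 + 27*k^4/8 + 119*k^3/8 + 219*k^2/8 + 167*k/8 + 21/4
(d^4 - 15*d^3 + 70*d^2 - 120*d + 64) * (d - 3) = d^5 - 18*d^4 + 115*d^3 - 330*d^2 + 424*d - 192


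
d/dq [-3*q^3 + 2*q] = 2 - 9*q^2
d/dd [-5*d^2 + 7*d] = 7 - 10*d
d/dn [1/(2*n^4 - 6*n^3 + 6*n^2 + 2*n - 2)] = (-4*n^3 + 9*n^2 - 6*n - 1)/(2*(n^4 - 3*n^3 + 3*n^2 + n - 1)^2)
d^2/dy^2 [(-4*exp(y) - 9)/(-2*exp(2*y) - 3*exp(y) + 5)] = (16*exp(4*y) + 120*exp(3*y) + 402*exp(2*y) + 501*exp(y) + 235)*exp(y)/(8*exp(6*y) + 36*exp(5*y) - 6*exp(4*y) - 153*exp(3*y) + 15*exp(2*y) + 225*exp(y) - 125)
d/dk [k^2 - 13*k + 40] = 2*k - 13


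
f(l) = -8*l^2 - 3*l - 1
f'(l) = -16*l - 3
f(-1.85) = -22.83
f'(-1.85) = 26.60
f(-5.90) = -261.78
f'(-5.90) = 91.40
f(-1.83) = -22.30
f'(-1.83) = 26.28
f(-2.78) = -54.49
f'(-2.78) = 41.48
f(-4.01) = -117.61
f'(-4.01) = 61.16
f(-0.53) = -1.66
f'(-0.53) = 5.48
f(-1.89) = -23.91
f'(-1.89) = 27.24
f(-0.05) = -0.87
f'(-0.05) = -2.20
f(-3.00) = -64.00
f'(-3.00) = 45.00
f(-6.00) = -271.00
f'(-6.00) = 93.00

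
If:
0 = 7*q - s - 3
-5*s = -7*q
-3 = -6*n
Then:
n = 1/2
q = 15/28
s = 3/4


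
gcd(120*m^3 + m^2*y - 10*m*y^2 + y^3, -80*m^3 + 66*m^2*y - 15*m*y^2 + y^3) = 40*m^2 - 13*m*y + y^2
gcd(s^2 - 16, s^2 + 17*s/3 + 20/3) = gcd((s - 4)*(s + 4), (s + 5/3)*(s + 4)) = s + 4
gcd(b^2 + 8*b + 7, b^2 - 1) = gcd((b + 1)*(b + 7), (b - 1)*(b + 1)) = b + 1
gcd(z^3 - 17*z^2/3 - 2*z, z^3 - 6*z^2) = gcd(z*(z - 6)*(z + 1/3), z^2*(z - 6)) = z^2 - 6*z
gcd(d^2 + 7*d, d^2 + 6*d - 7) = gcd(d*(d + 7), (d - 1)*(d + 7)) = d + 7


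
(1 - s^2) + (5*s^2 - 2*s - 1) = 4*s^2 - 2*s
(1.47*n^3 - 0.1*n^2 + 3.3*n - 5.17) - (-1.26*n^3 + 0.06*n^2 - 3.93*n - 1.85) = 2.73*n^3 - 0.16*n^2 + 7.23*n - 3.32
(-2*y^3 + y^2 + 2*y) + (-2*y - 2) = -2*y^3 + y^2 - 2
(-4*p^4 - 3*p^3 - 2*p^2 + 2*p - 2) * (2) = -8*p^4 - 6*p^3 - 4*p^2 + 4*p - 4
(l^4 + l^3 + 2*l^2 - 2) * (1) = l^4 + l^3 + 2*l^2 - 2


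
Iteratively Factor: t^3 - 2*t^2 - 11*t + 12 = (t - 4)*(t^2 + 2*t - 3) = (t - 4)*(t - 1)*(t + 3)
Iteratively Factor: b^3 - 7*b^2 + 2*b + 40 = (b - 4)*(b^2 - 3*b - 10) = (b - 4)*(b + 2)*(b - 5)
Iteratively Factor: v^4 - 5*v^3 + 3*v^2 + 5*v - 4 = (v - 1)*(v^3 - 4*v^2 - v + 4) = (v - 1)*(v + 1)*(v^2 - 5*v + 4) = (v - 1)^2*(v + 1)*(v - 4)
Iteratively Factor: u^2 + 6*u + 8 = (u + 4)*(u + 2)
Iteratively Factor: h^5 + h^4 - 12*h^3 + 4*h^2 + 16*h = (h)*(h^4 + h^3 - 12*h^2 + 4*h + 16) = h*(h + 4)*(h^3 - 3*h^2 + 4) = h*(h - 2)*(h + 4)*(h^2 - h - 2) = h*(h - 2)^2*(h + 4)*(h + 1)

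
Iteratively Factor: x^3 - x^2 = (x)*(x^2 - x) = x^2*(x - 1)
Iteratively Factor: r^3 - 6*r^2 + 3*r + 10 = (r - 2)*(r^2 - 4*r - 5) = (r - 2)*(r + 1)*(r - 5)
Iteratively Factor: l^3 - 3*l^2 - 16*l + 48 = (l + 4)*(l^2 - 7*l + 12) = (l - 4)*(l + 4)*(l - 3)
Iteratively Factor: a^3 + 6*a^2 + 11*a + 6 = (a + 2)*(a^2 + 4*a + 3) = (a + 2)*(a + 3)*(a + 1)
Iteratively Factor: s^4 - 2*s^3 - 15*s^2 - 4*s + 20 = (s + 2)*(s^3 - 4*s^2 - 7*s + 10) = (s - 5)*(s + 2)*(s^2 + s - 2) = (s - 5)*(s + 2)^2*(s - 1)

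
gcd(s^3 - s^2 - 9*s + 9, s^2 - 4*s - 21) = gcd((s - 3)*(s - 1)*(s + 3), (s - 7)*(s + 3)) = s + 3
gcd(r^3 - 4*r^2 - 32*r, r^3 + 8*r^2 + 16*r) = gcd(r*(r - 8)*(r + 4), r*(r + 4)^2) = r^2 + 4*r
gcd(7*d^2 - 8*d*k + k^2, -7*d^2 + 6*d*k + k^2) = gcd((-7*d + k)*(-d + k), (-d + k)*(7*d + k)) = d - k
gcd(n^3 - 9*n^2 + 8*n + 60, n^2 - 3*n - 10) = n^2 - 3*n - 10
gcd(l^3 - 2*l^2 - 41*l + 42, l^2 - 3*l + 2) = l - 1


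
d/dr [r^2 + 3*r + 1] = 2*r + 3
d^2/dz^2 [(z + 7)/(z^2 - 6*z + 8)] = 2*(4*(z - 3)^2*(z + 7) - (3*z + 1)*(z^2 - 6*z + 8))/(z^2 - 6*z + 8)^3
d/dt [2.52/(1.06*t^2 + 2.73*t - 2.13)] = (-5.3424*t - 6.8796)/(1.06*t^2 + 2.73*t - 2.13)^2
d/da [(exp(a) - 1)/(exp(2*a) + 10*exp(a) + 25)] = (7 - exp(a))*exp(a)/(exp(3*a) + 15*exp(2*a) + 75*exp(a) + 125)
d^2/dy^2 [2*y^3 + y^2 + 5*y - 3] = 12*y + 2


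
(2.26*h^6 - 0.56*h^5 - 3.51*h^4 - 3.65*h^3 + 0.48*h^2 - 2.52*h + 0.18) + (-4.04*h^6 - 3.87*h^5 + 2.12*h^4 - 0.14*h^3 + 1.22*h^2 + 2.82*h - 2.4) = -1.78*h^6 - 4.43*h^5 - 1.39*h^4 - 3.79*h^3 + 1.7*h^2 + 0.3*h - 2.22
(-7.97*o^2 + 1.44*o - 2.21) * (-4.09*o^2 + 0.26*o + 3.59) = 32.5973*o^4 - 7.9618*o^3 - 19.199*o^2 + 4.595*o - 7.9339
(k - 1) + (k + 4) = 2*k + 3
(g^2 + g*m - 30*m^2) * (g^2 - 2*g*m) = g^4 - g^3*m - 32*g^2*m^2 + 60*g*m^3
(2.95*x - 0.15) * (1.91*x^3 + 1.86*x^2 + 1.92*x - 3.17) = 5.6345*x^4 + 5.2005*x^3 + 5.385*x^2 - 9.6395*x + 0.4755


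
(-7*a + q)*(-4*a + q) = 28*a^2 - 11*a*q + q^2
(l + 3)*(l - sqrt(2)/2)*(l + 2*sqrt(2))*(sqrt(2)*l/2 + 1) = sqrt(2)*l^4/2 + 3*sqrt(2)*l^3/2 + 5*l^3/2 + sqrt(2)*l^2/2 + 15*l^2/2 - 2*l + 3*sqrt(2)*l/2 - 6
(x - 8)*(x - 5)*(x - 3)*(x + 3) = x^4 - 13*x^3 + 31*x^2 + 117*x - 360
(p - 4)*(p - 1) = p^2 - 5*p + 4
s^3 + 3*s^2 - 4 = (s - 1)*(s + 2)^2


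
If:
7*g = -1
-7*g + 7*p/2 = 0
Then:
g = -1/7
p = -2/7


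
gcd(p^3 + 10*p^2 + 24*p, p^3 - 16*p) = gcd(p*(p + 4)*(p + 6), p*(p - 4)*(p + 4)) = p^2 + 4*p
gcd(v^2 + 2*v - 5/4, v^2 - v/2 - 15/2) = v + 5/2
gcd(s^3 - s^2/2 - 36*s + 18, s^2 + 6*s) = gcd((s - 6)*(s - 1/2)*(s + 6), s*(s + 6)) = s + 6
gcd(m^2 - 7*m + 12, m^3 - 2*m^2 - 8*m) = m - 4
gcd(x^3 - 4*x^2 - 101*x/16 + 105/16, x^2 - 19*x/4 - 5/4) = x - 5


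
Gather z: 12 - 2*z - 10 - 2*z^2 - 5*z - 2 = -2*z^2 - 7*z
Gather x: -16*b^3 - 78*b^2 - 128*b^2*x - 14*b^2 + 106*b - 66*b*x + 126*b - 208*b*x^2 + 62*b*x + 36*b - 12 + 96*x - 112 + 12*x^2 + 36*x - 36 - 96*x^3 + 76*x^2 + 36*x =-16*b^3 - 92*b^2 + 268*b - 96*x^3 + x^2*(88 - 208*b) + x*(-128*b^2 - 4*b + 168) - 160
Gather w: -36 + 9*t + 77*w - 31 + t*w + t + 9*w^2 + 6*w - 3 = 10*t + 9*w^2 + w*(t + 83) - 70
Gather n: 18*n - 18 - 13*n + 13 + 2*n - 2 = 7*n - 7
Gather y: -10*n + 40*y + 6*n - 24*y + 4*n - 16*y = 0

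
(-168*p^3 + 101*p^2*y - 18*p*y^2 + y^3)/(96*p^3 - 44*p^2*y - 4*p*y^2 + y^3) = (21*p^2 - 10*p*y + y^2)/(-12*p^2 + 4*p*y + y^2)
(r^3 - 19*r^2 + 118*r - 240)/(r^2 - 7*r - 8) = (r^2 - 11*r + 30)/(r + 1)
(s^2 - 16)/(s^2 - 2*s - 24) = (s - 4)/(s - 6)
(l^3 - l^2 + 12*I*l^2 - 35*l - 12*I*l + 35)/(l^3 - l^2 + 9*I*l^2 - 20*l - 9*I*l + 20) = (l + 7*I)/(l + 4*I)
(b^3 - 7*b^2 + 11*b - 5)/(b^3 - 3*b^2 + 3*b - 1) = (b - 5)/(b - 1)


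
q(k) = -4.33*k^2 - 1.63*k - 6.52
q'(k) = -8.66*k - 1.63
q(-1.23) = -11.07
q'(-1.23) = 9.02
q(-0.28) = -6.40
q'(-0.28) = 0.79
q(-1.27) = -11.43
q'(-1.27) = 9.37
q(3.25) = -57.55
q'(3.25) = -29.78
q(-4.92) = -103.31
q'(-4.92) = 40.98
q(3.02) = -50.93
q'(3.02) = -27.78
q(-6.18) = -161.82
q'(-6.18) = 51.89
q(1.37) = -16.88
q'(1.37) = -13.49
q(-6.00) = -152.62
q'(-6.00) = 50.33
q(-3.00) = -40.60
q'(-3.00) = 24.35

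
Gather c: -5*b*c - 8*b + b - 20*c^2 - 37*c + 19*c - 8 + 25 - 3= -7*b - 20*c^2 + c*(-5*b - 18) + 14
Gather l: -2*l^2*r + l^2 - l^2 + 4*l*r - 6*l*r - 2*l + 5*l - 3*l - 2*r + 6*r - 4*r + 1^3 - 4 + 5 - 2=-2*l^2*r - 2*l*r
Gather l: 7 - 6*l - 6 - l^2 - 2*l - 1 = -l^2 - 8*l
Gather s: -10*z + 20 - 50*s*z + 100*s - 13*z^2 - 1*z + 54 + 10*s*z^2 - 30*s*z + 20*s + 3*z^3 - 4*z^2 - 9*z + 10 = s*(10*z^2 - 80*z + 120) + 3*z^3 - 17*z^2 - 20*z + 84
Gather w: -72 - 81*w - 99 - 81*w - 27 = -162*w - 198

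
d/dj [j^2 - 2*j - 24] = 2*j - 2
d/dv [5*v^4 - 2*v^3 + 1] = v^2*(20*v - 6)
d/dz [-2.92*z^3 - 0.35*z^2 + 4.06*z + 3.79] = -8.76*z^2 - 0.7*z + 4.06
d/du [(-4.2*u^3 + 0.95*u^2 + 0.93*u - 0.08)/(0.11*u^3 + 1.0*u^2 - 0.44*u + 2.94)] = (-4.3045*u^4 + 3.4914*u^3 - 38.3656*u^2 + 5.746*u + 2.699)/(0.0121*u^6 + 0.22*u^5 + 0.9032*u^4 - 0.2332*u^3 + 6.0736*u^2 - 2.5872*u + 8.6436)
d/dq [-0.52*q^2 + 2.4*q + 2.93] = 2.4 - 1.04*q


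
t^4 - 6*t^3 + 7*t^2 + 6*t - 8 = (t - 4)*(t - 2)*(t - 1)*(t + 1)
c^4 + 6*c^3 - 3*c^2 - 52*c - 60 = (c - 3)*(c + 2)^2*(c + 5)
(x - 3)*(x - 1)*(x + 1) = x^3 - 3*x^2 - x + 3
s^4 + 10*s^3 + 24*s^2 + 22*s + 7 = (s + 1)^3*(s + 7)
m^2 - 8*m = m*(m - 8)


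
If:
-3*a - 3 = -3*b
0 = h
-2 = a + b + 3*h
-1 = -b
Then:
No Solution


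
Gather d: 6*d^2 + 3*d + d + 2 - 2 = 6*d^2 + 4*d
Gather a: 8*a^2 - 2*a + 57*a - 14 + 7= 8*a^2 + 55*a - 7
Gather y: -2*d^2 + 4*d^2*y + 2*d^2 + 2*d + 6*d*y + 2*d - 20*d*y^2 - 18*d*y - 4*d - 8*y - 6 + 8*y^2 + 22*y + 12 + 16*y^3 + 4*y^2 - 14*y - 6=16*y^3 + y^2*(12 - 20*d) + y*(4*d^2 - 12*d)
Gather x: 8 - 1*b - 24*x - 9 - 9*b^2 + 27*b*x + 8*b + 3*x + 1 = -9*b^2 + 7*b + x*(27*b - 21)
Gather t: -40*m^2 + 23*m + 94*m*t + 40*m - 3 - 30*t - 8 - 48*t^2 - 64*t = -40*m^2 + 63*m - 48*t^2 + t*(94*m - 94) - 11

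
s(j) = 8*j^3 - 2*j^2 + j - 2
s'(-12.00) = 3505.00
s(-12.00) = -14126.00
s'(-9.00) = 1981.00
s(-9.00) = -6005.00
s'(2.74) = 170.22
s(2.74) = 150.29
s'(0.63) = 8.01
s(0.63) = -0.16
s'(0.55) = 6.06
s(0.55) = -0.72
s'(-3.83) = 368.37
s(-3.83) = -484.62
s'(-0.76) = 17.90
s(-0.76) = -7.43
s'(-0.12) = 1.83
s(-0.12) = -2.16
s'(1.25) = 33.50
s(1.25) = 11.75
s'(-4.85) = 584.94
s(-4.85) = -966.57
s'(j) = 24*j^2 - 4*j + 1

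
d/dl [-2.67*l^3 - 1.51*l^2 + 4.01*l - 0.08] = -8.01*l^2 - 3.02*l + 4.01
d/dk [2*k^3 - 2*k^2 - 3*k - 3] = 6*k^2 - 4*k - 3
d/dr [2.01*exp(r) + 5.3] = 2.01*exp(r)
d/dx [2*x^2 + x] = 4*x + 1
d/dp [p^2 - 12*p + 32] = 2*p - 12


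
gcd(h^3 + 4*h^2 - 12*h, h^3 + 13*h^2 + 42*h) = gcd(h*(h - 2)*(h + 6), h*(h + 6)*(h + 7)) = h^2 + 6*h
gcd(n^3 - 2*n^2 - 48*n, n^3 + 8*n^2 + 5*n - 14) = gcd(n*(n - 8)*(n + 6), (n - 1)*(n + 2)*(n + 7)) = 1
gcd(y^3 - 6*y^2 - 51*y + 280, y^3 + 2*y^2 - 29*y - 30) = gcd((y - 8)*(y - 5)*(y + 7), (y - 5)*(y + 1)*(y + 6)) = y - 5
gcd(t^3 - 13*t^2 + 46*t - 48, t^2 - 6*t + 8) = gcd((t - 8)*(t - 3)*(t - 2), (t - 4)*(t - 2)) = t - 2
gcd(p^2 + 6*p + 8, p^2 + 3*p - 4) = p + 4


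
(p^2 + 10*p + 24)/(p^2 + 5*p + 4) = (p + 6)/(p + 1)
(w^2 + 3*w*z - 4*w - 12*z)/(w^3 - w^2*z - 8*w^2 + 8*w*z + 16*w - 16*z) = (-w - 3*z)/(-w^2 + w*z + 4*w - 4*z)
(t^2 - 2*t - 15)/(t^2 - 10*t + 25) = (t + 3)/(t - 5)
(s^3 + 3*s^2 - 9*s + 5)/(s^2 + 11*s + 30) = (s^2 - 2*s + 1)/(s + 6)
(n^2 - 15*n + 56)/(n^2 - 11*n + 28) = (n - 8)/(n - 4)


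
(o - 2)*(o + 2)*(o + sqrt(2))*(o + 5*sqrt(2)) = o^4 + 6*sqrt(2)*o^3 + 6*o^2 - 24*sqrt(2)*o - 40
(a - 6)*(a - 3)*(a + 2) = a^3 - 7*a^2 + 36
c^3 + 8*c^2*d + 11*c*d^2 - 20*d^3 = (c - d)*(c + 4*d)*(c + 5*d)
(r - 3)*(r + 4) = r^2 + r - 12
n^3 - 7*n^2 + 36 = (n - 6)*(n - 3)*(n + 2)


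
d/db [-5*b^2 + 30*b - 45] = 30 - 10*b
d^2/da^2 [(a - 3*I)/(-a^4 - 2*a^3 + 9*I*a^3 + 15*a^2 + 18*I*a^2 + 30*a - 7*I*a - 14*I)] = (-12*a^5 + a^4*(-32 + 180*I) + a^3*(990 + 440*I) + a^2*(2328 - 1974*I) + a*(306 - 4712*I) - 1064 - 2754*I)/(a^10 + a^9*(6 - 25*I) + a^8*(-225 - 150*I) + a^7*(-1414 + 761*I) + a^6*(-505 + 6166*I) + a^5*(12138 + 10065*I) + a^4*(26549 - 7514*I) + a^3*(9598 - 31661*I) + a^2*(-18228 - 19278*I) + a*(-12152 + 4116*I) + 2744*I)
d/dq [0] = 0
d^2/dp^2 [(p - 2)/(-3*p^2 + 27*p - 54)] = 2*(-(p - 2)*(2*p - 9)^2 + (3*p - 11)*(p^2 - 9*p + 18))/(3*(p^2 - 9*p + 18)^3)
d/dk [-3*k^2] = -6*k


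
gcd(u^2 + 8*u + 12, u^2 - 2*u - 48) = u + 6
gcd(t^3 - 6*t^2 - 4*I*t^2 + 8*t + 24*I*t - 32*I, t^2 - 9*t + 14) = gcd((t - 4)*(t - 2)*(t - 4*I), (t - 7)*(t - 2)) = t - 2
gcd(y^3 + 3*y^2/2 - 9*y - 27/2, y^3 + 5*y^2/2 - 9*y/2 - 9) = y^2 + 9*y/2 + 9/2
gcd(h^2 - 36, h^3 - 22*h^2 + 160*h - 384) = h - 6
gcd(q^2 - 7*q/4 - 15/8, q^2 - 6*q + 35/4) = q - 5/2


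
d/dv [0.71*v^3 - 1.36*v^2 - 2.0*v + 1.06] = 2.13*v^2 - 2.72*v - 2.0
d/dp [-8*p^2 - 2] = -16*p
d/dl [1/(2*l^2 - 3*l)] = (3 - 4*l)/(l^2*(2*l - 3)^2)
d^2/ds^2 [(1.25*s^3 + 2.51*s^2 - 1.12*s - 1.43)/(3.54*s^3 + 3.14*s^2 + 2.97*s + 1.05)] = (5.6843418860808e-14*s^7 + 35.1196319999999*s^6 - 163.065852*s^5 - 503.831916*s^4 - 416.480666*s^3 - 151.111362*s^2 - 17.698914*s - 3.278364)/(44.361864*s^9 + 118.047672*s^8 + 216.365508*s^7 + 268.513676*s^6 + 251.555274*s^5 + 180.387558*s^4 + 96.659163*s^3 + 38.171385*s^2 + 9.823275*s + 1.157625)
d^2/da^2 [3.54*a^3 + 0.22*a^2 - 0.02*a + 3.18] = 21.24*a + 0.44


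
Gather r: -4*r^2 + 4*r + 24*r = -4*r^2 + 28*r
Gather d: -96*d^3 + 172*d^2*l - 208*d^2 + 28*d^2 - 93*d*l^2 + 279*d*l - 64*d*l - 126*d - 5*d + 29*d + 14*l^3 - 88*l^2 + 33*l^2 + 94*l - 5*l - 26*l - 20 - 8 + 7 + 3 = -96*d^3 + d^2*(172*l - 180) + d*(-93*l^2 + 215*l - 102) + 14*l^3 - 55*l^2 + 63*l - 18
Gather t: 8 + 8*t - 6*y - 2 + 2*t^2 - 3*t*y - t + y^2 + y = 2*t^2 + t*(7 - 3*y) + y^2 - 5*y + 6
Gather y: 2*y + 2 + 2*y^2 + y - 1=2*y^2 + 3*y + 1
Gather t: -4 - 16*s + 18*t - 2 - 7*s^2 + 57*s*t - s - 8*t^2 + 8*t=-7*s^2 - 17*s - 8*t^2 + t*(57*s + 26) - 6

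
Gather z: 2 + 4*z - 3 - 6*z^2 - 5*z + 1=-6*z^2 - z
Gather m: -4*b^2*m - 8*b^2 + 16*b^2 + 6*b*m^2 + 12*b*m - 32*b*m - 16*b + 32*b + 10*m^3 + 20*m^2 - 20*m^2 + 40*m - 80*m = 8*b^2 + 6*b*m^2 + 16*b + 10*m^3 + m*(-4*b^2 - 20*b - 40)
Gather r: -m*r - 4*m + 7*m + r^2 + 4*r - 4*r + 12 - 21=-m*r + 3*m + r^2 - 9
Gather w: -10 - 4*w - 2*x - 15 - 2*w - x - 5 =-6*w - 3*x - 30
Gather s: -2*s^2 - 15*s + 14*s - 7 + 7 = -2*s^2 - s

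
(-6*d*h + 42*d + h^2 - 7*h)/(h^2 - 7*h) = (-6*d + h)/h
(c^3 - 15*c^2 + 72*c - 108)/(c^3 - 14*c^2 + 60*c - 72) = (c - 3)/(c - 2)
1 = 1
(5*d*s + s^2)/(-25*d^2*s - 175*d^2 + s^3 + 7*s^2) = s/(-5*d*s - 35*d + s^2 + 7*s)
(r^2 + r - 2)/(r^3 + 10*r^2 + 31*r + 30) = (r - 1)/(r^2 + 8*r + 15)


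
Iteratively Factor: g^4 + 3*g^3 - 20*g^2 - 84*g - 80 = (g - 5)*(g^3 + 8*g^2 + 20*g + 16) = (g - 5)*(g + 2)*(g^2 + 6*g + 8) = (g - 5)*(g + 2)*(g + 4)*(g + 2)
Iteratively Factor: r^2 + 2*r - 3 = (r + 3)*(r - 1)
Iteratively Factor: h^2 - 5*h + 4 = (h - 1)*(h - 4)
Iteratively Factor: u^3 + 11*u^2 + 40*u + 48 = (u + 4)*(u^2 + 7*u + 12) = (u + 3)*(u + 4)*(u + 4)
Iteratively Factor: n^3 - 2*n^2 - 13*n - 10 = (n + 2)*(n^2 - 4*n - 5) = (n + 1)*(n + 2)*(n - 5)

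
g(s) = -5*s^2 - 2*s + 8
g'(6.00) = -62.00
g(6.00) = -184.00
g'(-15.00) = 148.00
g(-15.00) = -1087.00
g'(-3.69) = 34.90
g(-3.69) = -52.70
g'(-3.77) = 35.70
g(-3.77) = -55.52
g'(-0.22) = 0.20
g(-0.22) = 8.20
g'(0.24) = -4.40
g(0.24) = 7.23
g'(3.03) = -32.30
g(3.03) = -43.96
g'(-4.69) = 44.90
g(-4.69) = -92.60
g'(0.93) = -11.30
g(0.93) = 1.82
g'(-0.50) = 3.00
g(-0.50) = 7.75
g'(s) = -10*s - 2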